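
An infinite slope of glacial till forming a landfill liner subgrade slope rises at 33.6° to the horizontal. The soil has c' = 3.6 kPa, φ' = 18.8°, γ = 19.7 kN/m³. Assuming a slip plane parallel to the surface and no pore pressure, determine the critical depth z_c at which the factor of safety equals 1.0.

z_c = 0.81 m

Setting FS = 1.00 in FS = [c' + γz cos²β tanφ'] / [γz sinβ cosβ] and solving for z:
z = c' / [γ cosβ (FS·sinβ − cosβ·tanφ')]
  = 3.6 / [19.7·cos33.6°·(1.00·sin33.6° − cos33.6°·tan18.8°)]
  = 3.6 / [19.7·0.8329·(1.00·0.5534 − 0.8329·0.3404)]
  = 3.6 / 4.4277 = 0.813 m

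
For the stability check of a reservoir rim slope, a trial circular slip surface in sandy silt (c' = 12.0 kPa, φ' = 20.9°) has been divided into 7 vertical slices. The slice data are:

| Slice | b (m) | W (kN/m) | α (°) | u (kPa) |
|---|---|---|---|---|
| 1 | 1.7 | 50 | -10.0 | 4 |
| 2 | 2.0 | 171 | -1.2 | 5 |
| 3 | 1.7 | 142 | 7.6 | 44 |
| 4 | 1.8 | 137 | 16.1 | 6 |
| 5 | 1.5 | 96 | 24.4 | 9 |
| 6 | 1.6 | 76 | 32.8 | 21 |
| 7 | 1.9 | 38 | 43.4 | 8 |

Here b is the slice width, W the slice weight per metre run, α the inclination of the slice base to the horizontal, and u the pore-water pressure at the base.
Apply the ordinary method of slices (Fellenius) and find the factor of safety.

Ordinary method of slices: FS = Σ[c'·Δl_i + (W_i cosα_i − u_i·Δl_i)·tanφ'] / Σ W_i sinα_i, with Δl_i = b_i / cosα_i.
Slice 1: Δl = 1.7/cos(-10.0°) = 1.726 m; N'_1 = 50·cos(-10.0°) − 4·1.726 = 42.3; c'Δl = 20.71; W sinα = -8.7
Slice 2: Δl = 2.0/cos(-1.2°) = 2.000 m; N'_2 = 171·cos(-1.2°) − 5·2.000 = 161.0; c'Δl = 24.01; W sinα = -3.6
Slice 3: Δl = 1.7/cos7.6° = 1.715 m; N'_3 = 142·cos7.6° − 44·1.715 = 65.3; c'Δl = 20.58; W sinα = 18.8
Slice 4: Δl = 1.8/cos16.1° = 1.873 m; N'_4 = 137·cos16.1° − 6·1.873 = 120.4; c'Δl = 22.48; W sinα = 38.0
Slice 5: Δl = 1.5/cos24.4° = 1.647 m; N'_5 = 96·cos24.4° − 9·1.647 = 72.6; c'Δl = 19.77; W sinα = 39.7
Slice 6: Δl = 1.6/cos32.8° = 1.903 m; N'_6 = 76·cos32.8° − 21·1.903 = 23.9; c'Δl = 22.84; W sinα = 41.2
Slice 7: Δl = 1.9/cos43.4° = 2.615 m; N'_7 = 38·cos43.4° − 8·2.615 = 6.7; c'Δl = 31.38; W sinα = 26.1
Σc'Δl = 161.8 kN/m; ΣN' = 492.2 kN/m; ΣW sinα = 151.4 kN/m
Resisting = 161.8 + 492.2·tan20.9° = 161.8 + 187.9 = 349.7 kN/m
FS = 349.7 / 151.4 = 2.309

FS = 2.31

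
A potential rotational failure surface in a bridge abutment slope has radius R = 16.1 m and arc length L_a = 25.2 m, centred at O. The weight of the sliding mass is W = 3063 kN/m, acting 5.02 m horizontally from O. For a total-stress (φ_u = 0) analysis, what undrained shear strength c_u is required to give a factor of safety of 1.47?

c_u = 55.7 kPa

FS = c_u·L_a·R / (W·d), so c_u = FS·W·d / (L_a·R).
c_u = 1.47·3063·5.02 / (25.20·16.1) = 22603.1 / 405.72 = 55.71 kPa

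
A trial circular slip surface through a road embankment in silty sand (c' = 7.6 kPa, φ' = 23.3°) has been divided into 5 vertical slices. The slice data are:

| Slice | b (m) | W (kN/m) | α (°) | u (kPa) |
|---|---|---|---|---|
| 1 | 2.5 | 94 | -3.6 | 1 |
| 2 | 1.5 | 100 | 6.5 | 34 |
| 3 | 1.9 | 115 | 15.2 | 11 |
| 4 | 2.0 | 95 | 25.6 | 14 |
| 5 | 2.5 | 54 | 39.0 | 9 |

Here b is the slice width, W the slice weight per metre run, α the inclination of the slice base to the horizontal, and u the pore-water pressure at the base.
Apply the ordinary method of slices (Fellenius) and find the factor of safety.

Ordinary method of slices: FS = Σ[c'·Δl_i + (W_i cosα_i − u_i·Δl_i)·tanφ'] / Σ W_i sinα_i, with Δl_i = b_i / cosα_i.
Slice 1: Δl = 2.5/cos(-3.6°) = 2.505 m; N'_1 = 94·cos(-3.6°) − 1·2.505 = 91.3; c'Δl = 19.04; W sinα = -5.9
Slice 2: Δl = 1.5/cos6.5° = 1.510 m; N'_2 = 100·cos6.5° − 34·1.510 = 48.0; c'Δl = 11.47; W sinα = 11.3
Slice 3: Δl = 1.9/cos15.2° = 1.969 m; N'_3 = 115·cos15.2° − 11·1.969 = 89.3; c'Δl = 14.96; W sinα = 30.2
Slice 4: Δl = 2.0/cos25.6° = 2.218 m; N'_4 = 95·cos25.6° − 14·2.218 = 54.6; c'Δl = 16.85; W sinα = 41.0
Slice 5: Δl = 2.5/cos39.0° = 3.217 m; N'_5 = 54·cos39.0° − 9·3.217 = 13.0; c'Δl = 24.45; W sinα = 34.0
Σc'Δl = 86.8 kN/m; ΣN' = 296.3 kN/m; ΣW sinα = 110.6 kN/m
Resisting = 86.8 + 296.3·tan23.3° = 86.8 + 127.6 = 214.4 kN/m
FS = 214.4 / 110.6 = 1.938

FS = 1.94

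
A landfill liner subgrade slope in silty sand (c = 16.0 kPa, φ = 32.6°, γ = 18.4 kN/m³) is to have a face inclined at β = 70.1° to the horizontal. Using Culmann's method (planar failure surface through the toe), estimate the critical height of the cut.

Culmann's analysis gives the critical failure plane at α_cr = (β + φ)/2 = (70.1 + 32.6)/2 = 51.3°, and the critical height
H_c = (4c/γ) · sinβ cosφ / [1 − cos(β − φ)]
    = (4·16.0/18.4) · sin70.1°·cos32.6° / [1 − cos(37.5°)]
    = 3.478 · 0.9403·0.8425 / [1 − 0.7934]
    = 3.478 · 0.7921 / 0.2066
    = 13.33 m

H_c = 13.33 m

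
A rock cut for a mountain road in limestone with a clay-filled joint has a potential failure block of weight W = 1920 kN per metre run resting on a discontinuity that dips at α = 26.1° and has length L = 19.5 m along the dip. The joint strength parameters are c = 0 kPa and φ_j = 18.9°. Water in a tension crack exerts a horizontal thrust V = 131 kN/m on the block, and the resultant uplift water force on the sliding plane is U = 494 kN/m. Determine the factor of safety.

FS = 0.42

Resolving the block weight along and normal to the plane and applying the Mohr–Coulomb strength on the joint:
N' = W cosα − U − V sinα = 1920·cos26.1° − 494 − 131·sin26.1° = 1172.6 kN/m
Driving force T = W sinα + V cosα = 1920·sin26.1° + 131·cos26.1° = 962.3 kN/m
Resisting force R = c·L + N'·tanφ_j = 0·19.5 + 1172.6·tan18.9° = 0.0 + 401.5 = 401.5 kN/m
FS = R / T = 401.5 / 962.3 = 0.417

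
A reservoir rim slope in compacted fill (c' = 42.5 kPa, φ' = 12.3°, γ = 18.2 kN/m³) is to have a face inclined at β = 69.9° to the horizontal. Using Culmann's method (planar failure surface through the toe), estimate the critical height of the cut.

H_c = 18.46 m

Culmann's analysis gives the critical failure plane at α_cr = (β + φ')/2 = (69.9 + 12.3)/2 = 41.1°, and the critical height
H_c = (4c'/γ) · sinβ cosφ' / [1 − cos(β − φ')]
    = (4·42.5/18.2) · sin69.9°·cos12.3° / [1 − cos(57.6°)]
    = 9.341 · 0.9391·0.9770 / [1 − 0.5358]
    = 9.341 · 0.9175 / 0.4642
    = 18.46 m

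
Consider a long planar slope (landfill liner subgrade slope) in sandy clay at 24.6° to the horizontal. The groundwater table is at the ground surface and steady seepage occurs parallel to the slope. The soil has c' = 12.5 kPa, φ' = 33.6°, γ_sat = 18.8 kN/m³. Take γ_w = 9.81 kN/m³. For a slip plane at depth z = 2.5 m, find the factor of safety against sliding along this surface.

With seepage parallel to the slope and the water table at the surface, the effective normal stress on the slip plane uses the buoyant unit weight γ' = γ_sat − γ_w while the driving shear stress uses γ_sat:
FS = [c' + γ' z cos²β tanφ'] / [γ_sat z sinβ cosβ]
γ' = 18.8 − 9.81 = 8.99 kN/m³
Numerator = 12.5 + 8.99·2.5·cos²24.6°·tan33.6° = 12.5 + 8.99·2.5·0.8267·0.6644 = 24.845 kPa
Denominator = 18.8·2.5·sin24.6°·cos24.6° = 18.8·2.5·0.4163·0.9092 = 17.789 kPa
FS = 24.845 / 17.789 = 1.397

FS = 1.40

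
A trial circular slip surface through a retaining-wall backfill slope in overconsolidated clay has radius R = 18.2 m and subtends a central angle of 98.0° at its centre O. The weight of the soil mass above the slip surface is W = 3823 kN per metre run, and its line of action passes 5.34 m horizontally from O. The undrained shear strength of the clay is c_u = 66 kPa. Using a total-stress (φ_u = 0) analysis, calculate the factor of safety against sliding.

Taking moments about the centre O, the resisting moment is provided by the undrained shear strength acting along the arc:
Arc length L_a = R·θ = 18.2·(98.0°·π/180) = 18.2·1.7104 = 31.13 m
M_R = c_u·L_a·R = 66·31.13·18.2 = 37393.0 kN·m/m
M_D = W·d = 3823·5.34 = 20414.8 kN·m/m
FS = M_R / M_D = 37393.0 / 20414.8 = 1.832

FS = 1.83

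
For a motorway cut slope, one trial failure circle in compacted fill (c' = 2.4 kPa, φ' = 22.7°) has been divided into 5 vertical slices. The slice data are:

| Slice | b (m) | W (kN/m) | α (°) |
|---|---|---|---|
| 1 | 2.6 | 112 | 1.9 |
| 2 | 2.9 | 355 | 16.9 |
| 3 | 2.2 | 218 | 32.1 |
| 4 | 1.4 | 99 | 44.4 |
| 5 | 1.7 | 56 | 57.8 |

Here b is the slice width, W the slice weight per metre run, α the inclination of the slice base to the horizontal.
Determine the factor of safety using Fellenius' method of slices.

Ordinary method of slices: FS = Σ[c'·Δl_i + (W_i cosα_i)·tanφ'] / Σ W_i sinα_i, with Δl_i = b_i / cosα_i.
Slice 1: Δl = 2.6/cos1.9° = 2.601 m; N'_1 = 112·cos1.9° = 111.9; c'Δl = 6.24; W sinα = 3.7
Slice 2: Δl = 2.9/cos16.9° = 3.031 m; N'_2 = 355·cos16.9° = 339.7; c'Δl = 7.27; W sinα = 103.2
Slice 3: Δl = 2.2/cos32.1° = 2.597 m; N'_3 = 218·cos32.1° = 184.7; c'Δl = 6.23; W sinα = 115.8
Slice 4: Δl = 1.4/cos44.4° = 1.959 m; N'_4 = 99·cos44.4° = 70.7; c'Δl = 4.70; W sinα = 69.3
Slice 5: Δl = 1.7/cos57.8° = 3.190 m; N'_5 = 56·cos57.8° = 29.8; c'Δl = 7.66; W sinα = 47.4
Σc'Δl = 32.1 kN/m; ΣN' = 736.9 kN/m; ΣW sinα = 339.4 kN/m
Resisting = 32.1 + 736.9·tan22.7° = 32.1 + 308.2 = 340.3 kN/m
FS = 340.3 / 339.4 = 1.003

FS = 1.00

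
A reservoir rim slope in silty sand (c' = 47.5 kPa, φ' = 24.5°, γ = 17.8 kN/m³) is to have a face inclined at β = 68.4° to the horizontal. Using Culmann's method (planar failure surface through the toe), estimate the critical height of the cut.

H_c = 32.32 m

Culmann's analysis gives the critical failure plane at α_cr = (β + φ')/2 = (68.4 + 24.5)/2 = 46.5°, and the critical height
H_c = (4c'/γ) · sinβ cosφ' / [1 − cos(β − φ')]
    = (4·47.5/17.8) · sin68.4°·cos24.5° / [1 − cos(43.9°)]
    = 10.674 · 0.9298·0.9100 / [1 − 0.7206]
    = 10.674 · 0.8461 / 0.2794
    = 32.32 m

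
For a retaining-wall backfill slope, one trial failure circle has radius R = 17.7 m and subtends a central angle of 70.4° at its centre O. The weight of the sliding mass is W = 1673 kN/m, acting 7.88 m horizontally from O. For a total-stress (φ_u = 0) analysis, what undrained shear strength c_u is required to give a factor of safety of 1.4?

FS = c_u·L_a·R / (W·d), so c_u = FS·W·d / (L_a·R).
Arc length L_a = R·θ = 17.7·(70.4°·π/180) = 17.7·1.2287 = 21.75 m
c_u = 1.4·1673·7.88 / (21.75·17.7) = 18456.5 / 384.94 = 47.95 kPa

c_u = 47.9 kPa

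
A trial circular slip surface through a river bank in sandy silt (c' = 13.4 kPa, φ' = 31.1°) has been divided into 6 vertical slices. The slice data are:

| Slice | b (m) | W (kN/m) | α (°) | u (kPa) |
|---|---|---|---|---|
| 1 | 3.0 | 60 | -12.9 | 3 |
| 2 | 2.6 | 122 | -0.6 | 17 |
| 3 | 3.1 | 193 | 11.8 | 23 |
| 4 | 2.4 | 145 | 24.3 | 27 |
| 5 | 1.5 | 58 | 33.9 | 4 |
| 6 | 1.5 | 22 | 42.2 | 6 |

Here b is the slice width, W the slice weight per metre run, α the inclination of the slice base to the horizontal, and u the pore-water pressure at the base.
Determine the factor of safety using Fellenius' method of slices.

Ordinary method of slices: FS = Σ[c'·Δl_i + (W_i cosα_i − u_i·Δl_i)·tanφ'] / Σ W_i sinα_i, with Δl_i = b_i / cosα_i.
Slice 1: Δl = 3.0/cos(-12.9°) = 3.078 m; N'_1 = 60·cos(-12.9°) − 3·3.078 = 49.3; c'Δl = 41.24; W sinα = -13.4
Slice 2: Δl = 2.6/cos(-0.6°) = 2.600 m; N'_2 = 122·cos(-0.6°) − 17·2.600 = 77.8; c'Δl = 34.84; W sinα = -1.3
Slice 3: Δl = 3.1/cos11.8° = 3.167 m; N'_3 = 193·cos11.8° − 23·3.167 = 116.1; c'Δl = 42.44; W sinα = 39.5
Slice 4: Δl = 2.4/cos24.3° = 2.633 m; N'_4 = 145·cos24.3° − 27·2.633 = 61.1; c'Δl = 35.29; W sinα = 59.7
Slice 5: Δl = 1.5/cos33.9° = 1.807 m; N'_5 = 58·cos33.9° − 4·1.807 = 40.9; c'Δl = 24.22; W sinα = 32.3
Slice 6: Δl = 1.5/cos42.2° = 2.025 m; N'_6 = 22·cos42.2° − 6·2.025 = 4.1; c'Δl = 27.13; W sinα = 14.8
Σc'Δl = 205.2 kN/m; ΣN' = 349.2 kN/m; ΣW sinα = 131.6 kN/m
Resisting = 205.2 + 349.2·tan31.1° = 205.2 + 210.7 = 415.8 kN/m
FS = 415.8 / 131.6 = 3.160

FS = 3.16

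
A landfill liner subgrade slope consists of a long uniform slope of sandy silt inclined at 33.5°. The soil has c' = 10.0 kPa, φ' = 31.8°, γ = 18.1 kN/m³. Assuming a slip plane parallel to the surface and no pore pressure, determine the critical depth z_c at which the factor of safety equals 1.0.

Setting FS = 1.00 in FS = [c' + γz cos²β tanφ'] / [γz sinβ cosβ] and solving for z:
z = c' / [γ cosβ (FS·sinβ − cosβ·tanφ')]
  = 10.0 / [18.1·cos33.5°·(1.00·sin33.5° − cos33.5°·tan31.8°)]
  = 10.0 / [18.1·0.8339·(1.00·0.5519 − 0.8339·0.6200)]
  = 10.0 / 0.5268 = 18.981 m

z_c = 18.98 m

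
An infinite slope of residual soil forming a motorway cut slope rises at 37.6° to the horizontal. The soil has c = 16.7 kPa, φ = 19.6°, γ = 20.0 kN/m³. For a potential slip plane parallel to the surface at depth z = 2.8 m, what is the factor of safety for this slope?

For an infinite slope with a slip plane parallel to the surface (no pore pressure): FS = [c + γz cos²β tanφ] / [γz sinβ cosβ].
γz = 20.0·2.8 = 56.00 kN/m²
Numerator = 16.7 + 56.00·cos²37.6°·tan19.6° = 16.7 + 56.00·0.6277·0.3561 = 29.217 kPa
Denominator = 56.00·sin37.6°·cos37.6° = 56.00·0.6101·0.7923 = 27.071 kPa
FS = 29.217 / 27.071 = 1.079

FS = 1.08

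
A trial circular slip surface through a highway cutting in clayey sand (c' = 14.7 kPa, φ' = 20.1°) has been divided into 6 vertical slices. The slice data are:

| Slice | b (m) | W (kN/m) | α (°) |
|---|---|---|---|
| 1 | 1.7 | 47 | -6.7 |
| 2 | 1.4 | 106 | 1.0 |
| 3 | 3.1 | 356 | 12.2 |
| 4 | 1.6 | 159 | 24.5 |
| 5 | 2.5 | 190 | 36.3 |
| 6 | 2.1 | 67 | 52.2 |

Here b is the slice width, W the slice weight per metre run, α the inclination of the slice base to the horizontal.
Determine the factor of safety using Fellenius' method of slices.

Ordinary method of slices: FS = Σ[c'·Δl_i + (W_i cosα_i)·tanφ'] / Σ W_i sinα_i, with Δl_i = b_i / cosα_i.
Slice 1: Δl = 1.7/cos(-6.7°) = 1.712 m; N'_1 = 47·cos(-6.7°) = 46.7; c'Δl = 25.16; W sinα = -5.5
Slice 2: Δl = 1.4/cos1.0° = 1.400 m; N'_2 = 106·cos1.0° = 106.0; c'Δl = 20.58; W sinα = 1.8
Slice 3: Δl = 3.1/cos12.2° = 3.172 m; N'_3 = 356·cos12.2° = 348.0; c'Δl = 46.62; W sinα = 75.2
Slice 4: Δl = 1.6/cos24.5° = 1.758 m; N'_4 = 159·cos24.5° = 144.7; c'Δl = 25.85; W sinα = 65.9
Slice 5: Δl = 2.5/cos36.3° = 3.102 m; N'_5 = 190·cos36.3° = 153.1; c'Δl = 45.60; W sinα = 112.5
Slice 6: Δl = 2.1/cos52.2° = 3.426 m; N'_6 = 67·cos52.2° = 41.1; c'Δl = 50.37; W sinα = 52.9
Σc'Δl = 214.2 kN/m; ΣN' = 839.5 kN/m; ΣW sinα = 303.0 kN/m
Resisting = 214.2 + 839.5·tan20.1° = 214.2 + 307.2 = 521.4 kN/m
FS = 521.4 / 303.0 = 1.721

FS = 1.72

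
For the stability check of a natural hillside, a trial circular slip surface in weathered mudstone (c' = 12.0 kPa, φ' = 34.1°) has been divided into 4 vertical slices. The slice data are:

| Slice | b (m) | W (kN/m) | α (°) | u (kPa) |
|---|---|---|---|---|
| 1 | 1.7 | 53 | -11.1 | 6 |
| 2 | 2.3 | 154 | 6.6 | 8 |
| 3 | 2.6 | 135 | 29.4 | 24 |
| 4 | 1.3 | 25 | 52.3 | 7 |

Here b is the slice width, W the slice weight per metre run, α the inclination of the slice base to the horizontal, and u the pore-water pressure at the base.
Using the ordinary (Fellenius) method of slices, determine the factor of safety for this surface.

Ordinary method of slices: FS = Σ[c'·Δl_i + (W_i cosα_i − u_i·Δl_i)·tanφ'] / Σ W_i sinα_i, with Δl_i = b_i / cosα_i.
Slice 1: Δl = 1.7/cos(-11.1°) = 1.732 m; N'_1 = 53·cos(-11.1°) − 6·1.732 = 41.6; c'Δl = 20.79; W sinα = -10.2
Slice 2: Δl = 2.3/cos6.6° = 2.315 m; N'_2 = 154·cos6.6° − 8·2.315 = 134.5; c'Δl = 27.78; W sinα = 17.7
Slice 3: Δl = 2.6/cos29.4° = 2.984 m; N'_3 = 135·cos29.4° − 24·2.984 = 46.0; c'Δl = 35.81; W sinα = 66.3
Slice 4: Δl = 1.3/cos52.3° = 2.126 m; N'_4 = 25·cos52.3° − 7·2.126 = 0.4; c'Δl = 25.51; W sinα = 19.8
Σc'Δl = 109.9 kN/m; ΣN' = 222.5 kN/m; ΣW sinα = 93.5 kN/m
Resisting = 109.9 + 222.5·tan34.1° = 109.9 + 150.6 = 260.5 kN/m
FS = 260.5 / 93.5 = 2.785

FS = 2.78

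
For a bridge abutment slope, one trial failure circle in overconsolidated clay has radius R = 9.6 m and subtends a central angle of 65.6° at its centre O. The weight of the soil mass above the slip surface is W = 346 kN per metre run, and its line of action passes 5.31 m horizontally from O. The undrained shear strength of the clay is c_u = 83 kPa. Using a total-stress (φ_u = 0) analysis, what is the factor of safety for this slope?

FS = 4.77

Taking moments about the centre O, the resisting moment is provided by the undrained shear strength acting along the arc:
Arc length L_a = R·θ = 9.6·(65.6°·π/180) = 9.6·1.1449 = 10.99 m
M_R = c_u·L_a·R = 83·10.99·9.6 = 8757.9 kN·m/m
M_D = W·d = 346·5.31 = 1837.3 kN·m/m
FS = M_R / M_D = 8757.9 / 1837.3 = 4.767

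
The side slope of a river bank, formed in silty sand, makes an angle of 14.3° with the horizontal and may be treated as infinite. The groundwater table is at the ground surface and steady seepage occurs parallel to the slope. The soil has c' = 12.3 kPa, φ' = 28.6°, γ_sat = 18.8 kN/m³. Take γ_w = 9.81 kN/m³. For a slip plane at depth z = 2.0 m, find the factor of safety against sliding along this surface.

FS = 2.39

With seepage parallel to the slope and the water table at the surface, the effective normal stress on the slip plane uses the buoyant unit weight γ' = γ_sat − γ_w while the driving shear stress uses γ_sat:
FS = [c' + γ' z cos²β tanφ'] / [γ_sat z sinβ cosβ]
γ' = 18.8 − 9.81 = 8.99 kN/m³
Numerator = 12.3 + 8.99·2.0·cos²14.3°·tan28.6° = 12.3 + 8.99·2.0·0.9390·0.5452 = 21.505 kPa
Denominator = 18.8·2.0·sin14.3°·cos14.3° = 18.8·2.0·0.2470·0.9690 = 8.999 kPa
FS = 21.505 / 8.999 = 2.390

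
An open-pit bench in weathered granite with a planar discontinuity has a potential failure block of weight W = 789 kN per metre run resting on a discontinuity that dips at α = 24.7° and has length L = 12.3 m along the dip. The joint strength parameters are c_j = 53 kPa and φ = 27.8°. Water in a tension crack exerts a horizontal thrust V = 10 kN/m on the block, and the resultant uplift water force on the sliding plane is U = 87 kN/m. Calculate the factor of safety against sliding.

FS = 2.90

Resolving the block weight along and normal to the plane and applying the Mohr–Coulomb strength on the joint:
N' = W cosα − U − V sinα = 789·cos24.7° − 87 − 10·sin24.7° = 625.6 kN/m
Driving force T = W sinα + V cosα = 789·sin24.7° + 10·cos24.7° = 338.8 kN/m
Resisting force R = c_j·L + N'·tanφ = 53·12.3 + 625.6·tan27.8° = 651.9 + 329.9 = 981.8 kN/m
FS = R / T = 981.8 / 338.8 = 2.898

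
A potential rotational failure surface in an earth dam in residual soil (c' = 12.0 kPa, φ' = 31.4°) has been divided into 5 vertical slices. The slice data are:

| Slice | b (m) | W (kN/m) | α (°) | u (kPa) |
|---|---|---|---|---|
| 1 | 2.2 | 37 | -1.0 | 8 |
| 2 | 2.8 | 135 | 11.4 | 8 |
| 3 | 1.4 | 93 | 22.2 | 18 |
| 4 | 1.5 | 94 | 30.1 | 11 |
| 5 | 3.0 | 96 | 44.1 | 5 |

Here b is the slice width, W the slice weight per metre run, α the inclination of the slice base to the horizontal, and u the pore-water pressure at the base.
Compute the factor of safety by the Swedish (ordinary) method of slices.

Ordinary method of slices: FS = Σ[c'·Δl_i + (W_i cosα_i − u_i·Δl_i)·tanφ'] / Σ W_i sinα_i, with Δl_i = b_i / cosα_i.
Slice 1: Δl = 2.2/cos(-1.0°) = 2.200 m; N'_1 = 37·cos(-1.0°) − 8·2.200 = 19.4; c'Δl = 26.40; W sinα = -0.6
Slice 2: Δl = 2.8/cos11.4° = 2.856 m; N'_2 = 135·cos11.4° − 8·2.856 = 109.5; c'Δl = 34.28; W sinα = 26.7
Slice 3: Δl = 1.4/cos22.2° = 1.512 m; N'_3 = 93·cos22.2° − 18·1.512 = 58.9; c'Δl = 18.15; W sinα = 35.1
Slice 4: Δl = 1.5/cos30.1° = 1.734 m; N'_4 = 94·cos30.1° − 11·1.734 = 62.3; c'Δl = 20.81; W sinα = 47.1
Slice 5: Δl = 3.0/cos44.1° = 4.178 m; N'_5 = 96·cos44.1° − 5·4.178 = 48.1; c'Δl = 50.13; W sinα = 66.8
Σc'Δl = 149.8 kN/m; ΣN' = 298.1 kN/m; ΣW sinα = 175.1 kN/m
Resisting = 149.8 + 298.1·tan31.4° = 149.8 + 181.9 = 331.7 kN/m
FS = 331.7 / 175.1 = 1.894

FS = 1.89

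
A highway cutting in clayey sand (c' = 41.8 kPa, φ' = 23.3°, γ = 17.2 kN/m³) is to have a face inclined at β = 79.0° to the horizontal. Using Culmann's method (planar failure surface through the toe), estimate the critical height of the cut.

H_c = 20.08 m

Culmann's analysis gives the critical failure plane at α_cr = (β + φ')/2 = (79.0 + 23.3)/2 = 51.1°, and the critical height
H_c = (4c'/γ) · sinβ cosφ' / [1 − cos(β − φ')]
    = (4·41.8/17.2) · sin79.0°·cos23.3° / [1 − cos(55.7°)]
    = 9.721 · 0.9816·0.9184 / [1 − 0.5635]
    = 9.721 · 0.9016 / 0.4365
    = 20.08 m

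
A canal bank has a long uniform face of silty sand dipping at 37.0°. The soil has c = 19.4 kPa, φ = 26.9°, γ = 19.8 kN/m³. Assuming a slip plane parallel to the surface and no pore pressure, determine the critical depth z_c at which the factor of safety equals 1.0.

Setting FS = 1.00 in FS = [c + γz cos²β tanφ] / [γz sinβ cosβ] and solving for z:
z = c / [γ cosβ (FS·sinβ − cosβ·tanφ)]
  = 19.4 / [19.8·cos37.0°·(1.00·sin37.0° − cos37.0°·tan26.9°)]
  = 19.4 / [19.8·0.7986·(1.00·0.6018 − 0.7986·0.5073)]
  = 19.4 / 3.1095 = 6.239 m

z_c = 6.24 m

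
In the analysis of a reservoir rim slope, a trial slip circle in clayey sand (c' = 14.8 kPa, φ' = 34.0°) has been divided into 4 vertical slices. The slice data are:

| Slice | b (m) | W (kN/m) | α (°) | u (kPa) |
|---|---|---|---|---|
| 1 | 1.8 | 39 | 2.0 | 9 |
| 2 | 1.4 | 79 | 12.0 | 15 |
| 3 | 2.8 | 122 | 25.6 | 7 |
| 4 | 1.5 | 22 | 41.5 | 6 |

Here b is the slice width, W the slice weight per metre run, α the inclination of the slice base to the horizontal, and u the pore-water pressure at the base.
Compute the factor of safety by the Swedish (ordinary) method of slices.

FS = 2.81

Ordinary method of slices: FS = Σ[c'·Δl_i + (W_i cosα_i − u_i·Δl_i)·tanφ'] / Σ W_i sinα_i, with Δl_i = b_i / cosα_i.
Slice 1: Δl = 1.8/cos2.0° = 1.801 m; N'_1 = 39·cos2.0° − 9·1.801 = 22.8; c'Δl = 26.66; W sinα = 1.4
Slice 2: Δl = 1.4/cos12.0° = 1.431 m; N'_2 = 79·cos12.0° − 15·1.431 = 55.8; c'Δl = 21.18; W sinα = 16.4
Slice 3: Δl = 2.8/cos25.6° = 3.105 m; N'_3 = 122·cos25.6° − 7·3.105 = 88.3; c'Δl = 45.95; W sinα = 52.7
Slice 4: Δl = 1.5/cos41.5° = 2.003 m; N'_4 = 22·cos41.5° − 6·2.003 = 4.5; c'Δl = 29.64; W sinα = 14.6
Σc'Δl = 123.4 kN/m; ΣN' = 171.3 kN/m; ΣW sinα = 85.1 kN/m
Resisting = 123.4 + 171.3·tan34.0° = 123.4 + 115.6 = 239.0 kN/m
FS = 239.0 / 85.1 = 2.809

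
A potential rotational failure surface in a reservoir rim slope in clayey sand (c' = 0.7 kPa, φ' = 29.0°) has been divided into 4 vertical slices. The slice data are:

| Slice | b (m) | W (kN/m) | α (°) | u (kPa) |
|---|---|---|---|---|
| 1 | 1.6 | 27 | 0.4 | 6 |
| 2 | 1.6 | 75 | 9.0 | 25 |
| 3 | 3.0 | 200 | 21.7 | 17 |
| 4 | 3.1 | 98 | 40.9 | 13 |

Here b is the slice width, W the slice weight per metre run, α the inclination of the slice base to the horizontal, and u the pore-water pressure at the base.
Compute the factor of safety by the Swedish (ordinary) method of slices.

FS = 0.80

Ordinary method of slices: FS = Σ[c'·Δl_i + (W_i cosα_i − u_i·Δl_i)·tanφ'] / Σ W_i sinα_i, with Δl_i = b_i / cosα_i.
Slice 1: Δl = 1.6/cos0.4° = 1.600 m; N'_1 = 27·cos0.4° − 6·1.600 = 17.4; c'Δl = 1.12; W sinα = 0.2
Slice 2: Δl = 1.6/cos9.0° = 1.620 m; N'_2 = 75·cos9.0° − 25·1.620 = 33.6; c'Δl = 1.13; W sinα = 11.7
Slice 3: Δl = 3.0/cos21.7° = 3.229 m; N'_3 = 200·cos21.7° − 17·3.229 = 130.9; c'Δl = 2.26; W sinα = 73.9
Slice 4: Δl = 3.1/cos40.9° = 4.101 m; N'_4 = 98·cos40.9° − 13·4.101 = 20.8; c'Δl = 2.87; W sinα = 64.2
Σc'Δl = 7.4 kN/m; ΣN' = 202.7 kN/m; ΣW sinα = 150.0 kN/m
Resisting = 7.4 + 202.7·tan29.0° = 7.4 + 112.3 = 119.7 kN/m
FS = 119.7 / 150.0 = 0.798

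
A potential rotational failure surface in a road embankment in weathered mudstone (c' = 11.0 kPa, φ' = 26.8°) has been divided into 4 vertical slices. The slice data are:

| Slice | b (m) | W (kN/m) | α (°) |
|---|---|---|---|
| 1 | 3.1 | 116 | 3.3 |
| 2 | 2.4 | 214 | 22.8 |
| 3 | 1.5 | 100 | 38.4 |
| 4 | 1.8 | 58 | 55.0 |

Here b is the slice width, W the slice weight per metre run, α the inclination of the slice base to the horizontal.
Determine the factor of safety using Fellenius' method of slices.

FS = 1.67

Ordinary method of slices: FS = Σ[c'·Δl_i + (W_i cosα_i)·tanφ'] / Σ W_i sinα_i, with Δl_i = b_i / cosα_i.
Slice 1: Δl = 3.1/cos3.3° = 3.105 m; N'_1 = 116·cos3.3° = 115.8; c'Δl = 34.16; W sinα = 6.7
Slice 2: Δl = 2.4/cos22.8° = 2.603 m; N'_2 = 214·cos22.8° = 197.3; c'Δl = 28.64; W sinα = 82.9
Slice 3: Δl = 1.5/cos38.4° = 1.914 m; N'_3 = 100·cos38.4° = 78.4; c'Δl = 21.05; W sinα = 62.1
Slice 4: Δl = 1.8/cos55.0° = 3.138 m; N'_4 = 58·cos55.0° = 33.3; c'Δl = 34.52; W sinα = 47.5
Σc'Δl = 118.4 kN/m; ΣN' = 424.7 kN/m; ΣW sinα = 199.2 kN/m
Resisting = 118.4 + 424.7·tan26.8° = 118.4 + 214.5 = 332.9 kN/m
FS = 332.9 / 199.2 = 1.671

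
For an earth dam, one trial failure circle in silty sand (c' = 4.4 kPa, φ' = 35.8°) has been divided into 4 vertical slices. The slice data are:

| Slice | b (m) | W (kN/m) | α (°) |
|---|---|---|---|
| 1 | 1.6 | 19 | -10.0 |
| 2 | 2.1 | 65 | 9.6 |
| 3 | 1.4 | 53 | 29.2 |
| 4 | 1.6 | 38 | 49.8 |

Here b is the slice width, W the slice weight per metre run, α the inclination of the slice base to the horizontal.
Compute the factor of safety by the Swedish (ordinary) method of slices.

FS = 2.33

Ordinary method of slices: FS = Σ[c'·Δl_i + (W_i cosα_i)·tanφ'] / Σ W_i sinα_i, with Δl_i = b_i / cosα_i.
Slice 1: Δl = 1.6/cos(-10.0°) = 1.625 m; N'_1 = 19·cos(-10.0°) = 18.7; c'Δl = 7.15; W sinα = -3.3
Slice 2: Δl = 2.1/cos9.6° = 2.130 m; N'_2 = 65·cos9.6° = 64.1; c'Δl = 9.37; W sinα = 10.8
Slice 3: Δl = 1.4/cos29.2° = 1.604 m; N'_3 = 53·cos29.2° = 46.3; c'Δl = 7.06; W sinα = 25.9
Slice 4: Δl = 1.6/cos49.8° = 2.479 m; N'_4 = 38·cos49.8° = 24.5; c'Δl = 10.91; W sinα = 29.0
Σc'Δl = 34.5 kN/m; ΣN' = 153.6 kN/m; ΣW sinα = 62.4 kN/m
Resisting = 34.5 + 153.6·tan35.8° = 34.5 + 110.8 = 145.3 kN/m
FS = 145.3 / 62.4 = 2.327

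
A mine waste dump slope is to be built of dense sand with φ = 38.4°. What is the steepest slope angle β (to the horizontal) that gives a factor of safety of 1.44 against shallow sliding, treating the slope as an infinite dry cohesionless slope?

β = 28.8°

For an infinite dry cohesionless slope FS = tanφ/tanβ, so tanβ = tanφ / FS.
tanβ = tan38.4° / 1.44 = 0.7926 / 1.44 = 0.5504
β = arctan(0.5504) = 28.83°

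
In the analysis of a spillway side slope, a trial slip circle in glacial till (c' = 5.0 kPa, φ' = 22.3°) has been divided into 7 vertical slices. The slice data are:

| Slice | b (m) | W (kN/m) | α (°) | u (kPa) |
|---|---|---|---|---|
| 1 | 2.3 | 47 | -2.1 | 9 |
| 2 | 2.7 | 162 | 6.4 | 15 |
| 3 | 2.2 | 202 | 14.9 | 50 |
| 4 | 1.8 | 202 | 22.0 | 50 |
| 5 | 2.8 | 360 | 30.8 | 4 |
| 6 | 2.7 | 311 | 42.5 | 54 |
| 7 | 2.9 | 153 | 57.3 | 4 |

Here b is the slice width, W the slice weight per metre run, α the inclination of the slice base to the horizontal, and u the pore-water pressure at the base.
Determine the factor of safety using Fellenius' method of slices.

FS = 0.60

Ordinary method of slices: FS = Σ[c'·Δl_i + (W_i cosα_i − u_i·Δl_i)·tanφ'] / Σ W_i sinα_i, with Δl_i = b_i / cosα_i.
Slice 1: Δl = 2.3/cos(-2.1°) = 2.302 m; N'_1 = 47·cos(-2.1°) − 9·2.302 = 26.3; c'Δl = 11.51; W sinα = -1.7
Slice 2: Δl = 2.7/cos6.4° = 2.717 m; N'_2 = 162·cos6.4° − 15·2.717 = 120.2; c'Δl = 13.58; W sinα = 18.1
Slice 3: Δl = 2.2/cos14.9° = 2.277 m; N'_3 = 202·cos14.9° − 50·2.277 = 81.4; c'Δl = 11.38; W sinα = 51.9
Slice 4: Δl = 1.8/cos22.0° = 1.941 m; N'_4 = 202·cos22.0° − 50·1.941 = 90.2; c'Δl = 9.71; W sinα = 75.7
Slice 5: Δl = 2.8/cos30.8° = 3.260 m; N'_5 = 360·cos30.8° − 4·3.260 = 296.2; c'Δl = 16.30; W sinα = 184.3
Slice 6: Δl = 2.7/cos42.5° = 3.662 m; N'_6 = 311·cos42.5° − 54·3.662 = 31.5; c'Δl = 18.31; W sinα = 210.1
Slice 7: Δl = 2.9/cos57.3° = 5.368 m; N'_7 = 153·cos57.3° − 4·5.368 = 61.2; c'Δl = 26.84; W sinα = 128.8
Σc'Δl = 107.6 kN/m; ΣN' = 707.0 kN/m; ΣW sinα = 667.1 kN/m
Resisting = 107.6 + 707.0·tan22.3° = 107.6 + 290.0 = 397.6 kN/m
FS = 397.6 / 667.1 = 0.596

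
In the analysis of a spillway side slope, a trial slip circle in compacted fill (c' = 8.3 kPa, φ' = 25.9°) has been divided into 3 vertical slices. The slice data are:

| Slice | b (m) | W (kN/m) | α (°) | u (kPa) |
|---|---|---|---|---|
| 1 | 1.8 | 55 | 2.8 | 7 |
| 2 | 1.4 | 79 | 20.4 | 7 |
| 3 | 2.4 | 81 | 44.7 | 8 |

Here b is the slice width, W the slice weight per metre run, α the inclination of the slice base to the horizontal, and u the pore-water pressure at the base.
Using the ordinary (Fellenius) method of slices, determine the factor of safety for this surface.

Ordinary method of slices: FS = Σ[c'·Δl_i + (W_i cosα_i − u_i·Δl_i)·tanφ'] / Σ W_i sinα_i, with Δl_i = b_i / cosα_i.
Slice 1: Δl = 1.8/cos2.8° = 1.802 m; N'_1 = 55·cos2.8° − 7·1.802 = 42.3; c'Δl = 14.96; W sinα = 2.7
Slice 2: Δl = 1.4/cos20.4° = 1.494 m; N'_2 = 79·cos20.4° − 7·1.494 = 63.6; c'Δl = 12.40; W sinα = 27.5
Slice 3: Δl = 2.4/cos44.7° = 3.376 m; N'_3 = 81·cos44.7° − 8·3.376 = 30.6; c'Δl = 28.02; W sinα = 57.0
Σc'Δl = 55.4 kN/m; ΣN' = 136.5 kN/m; ΣW sinα = 87.2 kN/m
Resisting = 55.4 + 136.5·tan25.9° = 55.4 + 66.3 = 121.6 kN/m
FS = 121.6 / 87.2 = 1.395

FS = 1.40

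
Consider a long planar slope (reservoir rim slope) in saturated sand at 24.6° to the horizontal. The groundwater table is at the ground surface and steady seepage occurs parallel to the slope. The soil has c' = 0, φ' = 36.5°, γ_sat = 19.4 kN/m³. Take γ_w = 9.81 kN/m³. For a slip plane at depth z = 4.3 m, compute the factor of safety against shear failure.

With seepage parallel to the slope and the water table at the surface, the effective normal stress on the slip plane uses the buoyant unit weight γ' = γ_sat − γ_w while the driving shear stress uses γ_sat:
FS = [c' + γ' z cos²β tanφ'] / [γ_sat z sinβ cosβ]
(For c' = 0 this reduces to FS = (γ'/γ_sat)·tanφ'/tanβ.)
γ' = 19.4 − 9.81 = 9.59 kN/m³
Numerator = 0.0 + 9.59·4.3·cos²24.6°·tan36.5° = 0.0 + 9.59·4.3·0.8267·0.7400 = 25.226 kPa
Denominator = 19.4·4.3·sin24.6°·cos24.6° = 19.4·4.3·0.4163·0.9092 = 31.574 kPa
FS = 25.226 / 31.574 = 0.799

FS = 0.80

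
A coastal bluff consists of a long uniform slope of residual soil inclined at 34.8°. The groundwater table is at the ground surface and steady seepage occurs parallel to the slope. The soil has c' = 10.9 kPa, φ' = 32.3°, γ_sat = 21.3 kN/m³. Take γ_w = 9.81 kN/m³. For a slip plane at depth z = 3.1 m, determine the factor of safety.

With seepage parallel to the slope and the water table at the surface, the effective normal stress on the slip plane uses the buoyant unit weight γ' = γ_sat − γ_w while the driving shear stress uses γ_sat:
FS = [c' + γ' z cos²β tanφ'] / [γ_sat z sinβ cosβ]
γ' = 21.3 − 9.81 = 11.49 kN/m³
Numerator = 10.9 + 11.49·3.1·cos²34.8°·tan32.3° = 10.9 + 11.49·3.1·0.6743·0.6322 = 26.083 kPa
Denominator = 21.3·3.1·sin34.8°·cos34.8° = 21.3·3.1·0.5707·0.8211 = 30.944 kPa
FS = 26.083 / 30.944 = 0.843

FS = 0.84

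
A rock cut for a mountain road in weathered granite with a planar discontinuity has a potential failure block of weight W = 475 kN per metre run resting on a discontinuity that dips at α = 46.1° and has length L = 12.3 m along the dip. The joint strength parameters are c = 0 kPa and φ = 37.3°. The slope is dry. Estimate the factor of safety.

FS = 0.73

Resolving the block weight along and normal to the plane and applying the Mohr–Coulomb strength on the joint:
N' = W cosα = 475·cos46.1° = 329.4 kN/m
Driving force T = W sinα = 475·sin46.1° = 342.3 kN/m
Resisting force R = c·L + N'·tanφ = 0·12.3 + 329.4·tan37.3° = 0.0 + 250.9 = 250.9 kN/m
FS = R / T = 250.9 / 342.3 = 0.733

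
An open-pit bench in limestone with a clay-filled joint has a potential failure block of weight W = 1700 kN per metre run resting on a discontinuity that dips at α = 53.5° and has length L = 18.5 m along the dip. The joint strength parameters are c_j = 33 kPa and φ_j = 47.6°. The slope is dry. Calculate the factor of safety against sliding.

FS = 1.26

Resolving the block weight along and normal to the plane and applying the Mohr–Coulomb strength on the joint:
N' = W cosα = 1700·cos53.5° = 1011.2 kN/m
Driving force T = W sinα = 1700·sin53.5° = 1366.6 kN/m
Resisting force R = c_j·L + N'·tanφ_j = 33·18.5 + 1011.2·tan47.6° = 610.5 + 1107.4 = 1717.9 kN/m
FS = R / T = 1717.9 / 1366.6 = 1.257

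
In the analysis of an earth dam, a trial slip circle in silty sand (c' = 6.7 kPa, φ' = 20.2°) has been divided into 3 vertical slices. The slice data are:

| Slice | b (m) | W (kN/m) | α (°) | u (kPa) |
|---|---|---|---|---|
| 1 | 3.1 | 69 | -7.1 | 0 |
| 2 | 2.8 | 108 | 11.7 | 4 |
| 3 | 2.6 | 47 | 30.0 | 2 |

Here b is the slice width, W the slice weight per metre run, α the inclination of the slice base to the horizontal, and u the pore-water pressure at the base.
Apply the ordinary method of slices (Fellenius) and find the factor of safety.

FS = 3.60

Ordinary method of slices: FS = Σ[c'·Δl_i + (W_i cosα_i − u_i·Δl_i)·tanφ'] / Σ W_i sinα_i, with Δl_i = b_i / cosα_i.
Slice 1: Δl = 3.1/cos(-7.1°) = 3.124 m; N'_1 = 69·cos(-7.1°) − 0·3.124 = 68.5; c'Δl = 20.93; W sinα = -8.5
Slice 2: Δl = 2.8/cos11.7° = 2.859 m; N'_2 = 108·cos11.7° − 4·2.859 = 94.3; c'Δl = 19.16; W sinα = 21.9
Slice 3: Δl = 2.6/cos30.0° = 3.002 m; N'_3 = 47·cos30.0° − 2·3.002 = 34.7; c'Δl = 20.11; W sinα = 23.5
Σc'Δl = 60.2 kN/m; ΣN' = 197.5 kN/m; ΣW sinα = 36.9 kN/m
Resisting = 60.2 + 197.5·tan20.2° = 60.2 + 72.7 = 132.9 kN/m
FS = 132.9 / 36.9 = 3.603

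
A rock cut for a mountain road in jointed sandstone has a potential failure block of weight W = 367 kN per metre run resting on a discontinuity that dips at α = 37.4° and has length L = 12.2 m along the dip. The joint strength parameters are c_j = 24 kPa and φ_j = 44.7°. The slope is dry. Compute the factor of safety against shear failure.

Resolving the block weight along and normal to the plane and applying the Mohr–Coulomb strength on the joint:
N' = W cosα = 367·cos37.4° = 291.6 kN/m
Driving force T = W sinα = 367·sin37.4° = 222.9 kN/m
Resisting force R = c_j·L + N'·tanφ_j = 24·12.2 + 291.6·tan44.7° = 292.8 + 288.5 = 581.3 kN/m
FS = R / T = 581.3 / 222.9 = 2.608

FS = 2.61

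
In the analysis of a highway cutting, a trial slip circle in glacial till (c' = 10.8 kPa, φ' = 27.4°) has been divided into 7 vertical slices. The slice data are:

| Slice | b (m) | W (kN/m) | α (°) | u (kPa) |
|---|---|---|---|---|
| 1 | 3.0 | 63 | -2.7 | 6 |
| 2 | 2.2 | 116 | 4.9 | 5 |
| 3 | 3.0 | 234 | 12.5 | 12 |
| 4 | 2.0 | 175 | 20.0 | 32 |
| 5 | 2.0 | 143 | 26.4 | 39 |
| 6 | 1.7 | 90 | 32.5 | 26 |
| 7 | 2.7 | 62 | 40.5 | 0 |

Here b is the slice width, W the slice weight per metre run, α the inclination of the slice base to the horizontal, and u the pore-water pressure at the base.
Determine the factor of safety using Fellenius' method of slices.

FS = 1.78

Ordinary method of slices: FS = Σ[c'·Δl_i + (W_i cosα_i − u_i·Δl_i)·tanφ'] / Σ W_i sinα_i, with Δl_i = b_i / cosα_i.
Slice 1: Δl = 3.0/cos(-2.7°) = 3.003 m; N'_1 = 63·cos(-2.7°) − 6·3.003 = 44.9; c'Δl = 32.44; W sinα = -3.0
Slice 2: Δl = 2.2/cos4.9° = 2.208 m; N'_2 = 116·cos4.9° − 5·2.208 = 104.5; c'Δl = 23.85; W sinα = 9.9
Slice 3: Δl = 3.0/cos12.5° = 3.073 m; N'_3 = 234·cos12.5° − 12·3.073 = 191.6; c'Δl = 33.19; W sinα = 50.6
Slice 4: Δl = 2.0/cos20.0° = 2.128 m; N'_4 = 175·cos20.0° − 32·2.128 = 96.3; c'Δl = 22.99; W sinα = 59.9
Slice 5: Δl = 2.0/cos26.4° = 2.233 m; N'_5 = 143·cos26.4° − 39·2.233 = 41.0; c'Δl = 24.11; W sinα = 63.6
Slice 6: Δl = 1.7/cos32.5° = 2.016 m; N'_6 = 90·cos32.5° − 26·2.016 = 23.5; c'Δl = 21.77; W sinα = 48.4
Slice 7: Δl = 2.7/cos40.5° = 3.551 m; N'_7 = 62·cos40.5° − 0·3.551 = 47.1; c'Δl = 38.35; W sinα = 40.3
Σc'Δl = 196.7 kN/m; ΣN' = 549.0 kN/m; ΣW sinα = 269.6 kN/m
Resisting = 196.7 + 549.0·tan27.4° = 196.7 + 284.6 = 481.3 kN/m
FS = 481.3 / 269.6 = 1.785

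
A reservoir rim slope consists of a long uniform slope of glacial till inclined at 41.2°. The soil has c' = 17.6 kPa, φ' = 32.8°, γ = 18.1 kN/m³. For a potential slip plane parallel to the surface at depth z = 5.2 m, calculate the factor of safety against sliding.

FS = 1.11

For an infinite slope with a slip plane parallel to the surface (no pore pressure): FS = [c' + γz cos²β tanφ'] / [γz sinβ cosβ].
γz = 18.1·5.2 = 94.12 kN/m²
Numerator = 17.6 + 94.12·cos²41.2°·tan32.8° = 17.6 + 94.12·0.5661·0.6445 = 51.939 kPa
Denominator = 94.12·sin41.2°·cos41.2° = 94.12·0.6587·0.7524 = 46.647 kPa
FS = 51.939 / 46.647 = 1.113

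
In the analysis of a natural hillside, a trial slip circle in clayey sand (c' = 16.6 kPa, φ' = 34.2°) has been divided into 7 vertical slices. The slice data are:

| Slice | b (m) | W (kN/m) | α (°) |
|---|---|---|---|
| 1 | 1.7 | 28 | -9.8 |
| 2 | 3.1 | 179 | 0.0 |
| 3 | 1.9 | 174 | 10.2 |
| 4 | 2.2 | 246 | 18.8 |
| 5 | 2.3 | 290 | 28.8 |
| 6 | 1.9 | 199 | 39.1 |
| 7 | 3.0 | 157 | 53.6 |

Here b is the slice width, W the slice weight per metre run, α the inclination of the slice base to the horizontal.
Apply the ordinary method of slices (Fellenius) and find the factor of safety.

FS = 2.16

Ordinary method of slices: FS = Σ[c'·Δl_i + (W_i cosα_i)·tanφ'] / Σ W_i sinα_i, with Δl_i = b_i / cosα_i.
Slice 1: Δl = 1.7/cos(-9.8°) = 1.725 m; N'_1 = 28·cos(-9.8°) = 27.6; c'Δl = 28.64; W sinα = -4.8
Slice 2: Δl = 3.1/cos0.0° = 3.100 m; N'_2 = 179·cos0.0° = 179.0; c'Δl = 51.46; W sinα = 0.0
Slice 3: Δl = 1.9/cos10.2° = 1.931 m; N'_3 = 174·cos10.2° = 171.3; c'Δl = 32.05; W sinα = 30.8
Slice 4: Δl = 2.2/cos18.8° = 2.324 m; N'_4 = 246·cos18.8° = 232.9; c'Δl = 38.58; W sinα = 79.3
Slice 5: Δl = 2.3/cos28.8° = 2.625 m; N'_5 = 290·cos28.8° = 254.1; c'Δl = 43.57; W sinα = 139.7
Slice 6: Δl = 1.9/cos39.1° = 2.448 m; N'_6 = 199·cos39.1° = 154.4; c'Δl = 40.64; W sinα = 125.5
Slice 7: Δl = 3.0/cos53.6° = 5.055 m; N'_7 = 157·cos53.6° = 93.2; c'Δl = 83.92; W sinα = 126.4
Σc'Δl = 318.9 kN/m; ΣN' = 1112.4 kN/m; ΣW sinα = 496.9 kN/m
Resisting = 318.9 + 1112.4·tan34.2° = 318.9 + 756.0 = 1074.9 kN/m
FS = 1074.9 / 496.9 = 2.163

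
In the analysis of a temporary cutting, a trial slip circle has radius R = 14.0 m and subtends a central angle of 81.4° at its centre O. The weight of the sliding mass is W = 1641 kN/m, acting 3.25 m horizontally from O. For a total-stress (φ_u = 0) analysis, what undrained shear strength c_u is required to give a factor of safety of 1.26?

c_u = 24.1 kPa

FS = c_u·L_a·R / (W·d), so c_u = FS·W·d / (L_a·R).
Arc length L_a = R·θ = 14.0·(81.4°·π/180) = 14.0·1.4207 = 19.89 m
c_u = 1.26·1641·3.25 / (19.89·14.0) = 6719.9 / 278.46 = 24.13 kPa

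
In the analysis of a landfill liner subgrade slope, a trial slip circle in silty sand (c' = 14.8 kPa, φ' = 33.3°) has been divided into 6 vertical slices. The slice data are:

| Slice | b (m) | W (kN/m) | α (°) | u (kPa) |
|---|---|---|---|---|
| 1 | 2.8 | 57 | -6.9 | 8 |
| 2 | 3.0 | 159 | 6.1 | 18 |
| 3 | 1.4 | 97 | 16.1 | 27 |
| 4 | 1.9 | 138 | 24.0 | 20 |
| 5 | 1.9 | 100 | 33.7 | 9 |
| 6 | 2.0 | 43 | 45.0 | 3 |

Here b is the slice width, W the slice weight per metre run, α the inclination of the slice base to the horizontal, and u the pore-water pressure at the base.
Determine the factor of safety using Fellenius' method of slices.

FS = 2.52

Ordinary method of slices: FS = Σ[c'·Δl_i + (W_i cosα_i − u_i·Δl_i)·tanφ'] / Σ W_i sinα_i, with Δl_i = b_i / cosα_i.
Slice 1: Δl = 2.8/cos(-6.9°) = 2.820 m; N'_1 = 57·cos(-6.9°) − 8·2.820 = 34.0; c'Δl = 41.74; W sinα = -6.8
Slice 2: Δl = 3.0/cos6.1° = 3.017 m; N'_2 = 159·cos6.1° − 18·3.017 = 103.8; c'Δl = 44.65; W sinα = 16.9
Slice 3: Δl = 1.4/cos16.1° = 1.457 m; N'_3 = 97·cos16.1° − 27·1.457 = 53.9; c'Δl = 21.57; W sinα = 26.9
Slice 4: Δl = 1.9/cos24.0° = 2.080 m; N'_4 = 138·cos24.0° − 20·2.080 = 84.5; c'Δl = 30.78; W sinα = 56.1
Slice 5: Δl = 1.9/cos33.7° = 2.284 m; N'_5 = 100·cos33.7° − 9·2.284 = 62.6; c'Δl = 33.80; W sinα = 55.5
Slice 6: Δl = 2.0/cos45.0° = 2.828 m; N'_6 = 43·cos45.0° − 3·2.828 = 21.9; c'Δl = 41.86; W sinα = 30.4
Σc'Δl = 214.4 kN/m; ΣN' = 360.7 kN/m; ΣW sinα = 179.0 kN/m
Resisting = 214.4 + 360.7·tan33.3° = 214.4 + 236.9 = 451.3 kN/m
FS = 451.3 / 179.0 = 2.522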